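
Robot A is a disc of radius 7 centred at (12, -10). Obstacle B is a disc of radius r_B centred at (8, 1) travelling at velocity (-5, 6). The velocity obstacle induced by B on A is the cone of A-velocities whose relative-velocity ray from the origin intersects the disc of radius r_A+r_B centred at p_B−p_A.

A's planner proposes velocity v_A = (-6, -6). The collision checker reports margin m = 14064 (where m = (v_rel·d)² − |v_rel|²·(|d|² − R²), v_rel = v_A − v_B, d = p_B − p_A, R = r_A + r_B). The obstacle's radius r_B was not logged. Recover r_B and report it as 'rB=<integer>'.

m = 14064
d = (-4, 11);  v_rel = (-1, -12),  |v_rel|² = 145
v_rel×d = (-1)·(11) − (-12)·(-4) = -59
since m = R²·145 − (-59)²:  R² = (3481 + 14064) / 145 = 121
R = √121 = 11  ⇒  r_B = 11 − 7 = 4

rB=4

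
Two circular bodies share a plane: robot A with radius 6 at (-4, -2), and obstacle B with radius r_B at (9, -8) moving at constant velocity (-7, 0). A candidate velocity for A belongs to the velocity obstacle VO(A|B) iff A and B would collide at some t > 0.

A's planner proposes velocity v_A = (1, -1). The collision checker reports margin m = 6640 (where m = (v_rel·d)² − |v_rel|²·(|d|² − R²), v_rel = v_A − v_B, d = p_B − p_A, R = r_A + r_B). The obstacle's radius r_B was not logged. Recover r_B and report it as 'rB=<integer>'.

m = 6640
d = (13, -6);  v_rel = (8, -1),  |v_rel|² = 65
v_rel×d = (8)·(-6) − (-1)·(13) = -35
since m = R²·65 − (-35)²:  R² = (1225 + 6640) / 65 = 121
R = √121 = 11  ⇒  r_B = 11 − 6 = 5

rB=5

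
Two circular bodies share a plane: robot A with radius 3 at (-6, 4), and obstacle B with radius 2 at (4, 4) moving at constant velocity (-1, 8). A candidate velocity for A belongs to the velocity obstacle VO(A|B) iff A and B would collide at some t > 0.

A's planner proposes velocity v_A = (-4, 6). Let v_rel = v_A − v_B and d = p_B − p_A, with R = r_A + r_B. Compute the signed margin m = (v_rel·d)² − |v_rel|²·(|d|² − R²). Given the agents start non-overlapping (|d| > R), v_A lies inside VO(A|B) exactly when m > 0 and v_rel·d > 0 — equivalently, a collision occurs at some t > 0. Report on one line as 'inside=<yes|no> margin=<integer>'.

d = (10, 0),  |d|² = 100;  R = 3+2 = 5,  c = 100−5² = 75
v_rel = (-3, -2),  |v_rel|² = 13;  v_rel·d = (-3)·(10) + (-2)·(0) = -30
13·t² + 60·t + 75 = 0  ⇒  m = (-30)² − 13·75 = -75
m = -75 < 0,  v_rel·d = -30 < 0  ⇒  outside

inside=no margin=-75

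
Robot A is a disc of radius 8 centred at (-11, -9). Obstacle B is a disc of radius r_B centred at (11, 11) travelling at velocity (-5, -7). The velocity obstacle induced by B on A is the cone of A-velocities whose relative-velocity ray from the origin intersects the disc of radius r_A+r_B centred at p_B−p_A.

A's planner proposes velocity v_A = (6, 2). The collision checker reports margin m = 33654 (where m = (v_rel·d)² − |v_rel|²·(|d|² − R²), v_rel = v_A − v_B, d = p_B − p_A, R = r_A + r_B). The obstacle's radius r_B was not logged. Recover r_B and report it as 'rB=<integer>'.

m = 33654
d = (22, 20);  v_rel = (11, 9),  |v_rel|² = 202
v_rel×d = (11)·(20) − (9)·(22) = 22
since m = R²·202 − 22²:  R² = (484 + 33654) / 202 = 169
R = √169 = 13  ⇒  r_B = 13 − 8 = 5

rB=5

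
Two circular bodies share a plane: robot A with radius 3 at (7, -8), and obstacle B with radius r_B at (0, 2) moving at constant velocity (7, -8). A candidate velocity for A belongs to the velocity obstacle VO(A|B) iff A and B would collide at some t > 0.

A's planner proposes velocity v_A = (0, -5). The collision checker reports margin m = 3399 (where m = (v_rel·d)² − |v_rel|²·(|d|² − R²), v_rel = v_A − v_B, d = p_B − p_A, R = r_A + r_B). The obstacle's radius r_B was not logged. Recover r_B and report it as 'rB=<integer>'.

m = 3399
d = (-7, 10);  v_rel = (-7, 3),  |v_rel|² = 58
v_rel×d = (-7)·(10) − (3)·(-7) = -49
since m = R²·58 − (-49)²:  R² = (2401 + 3399) / 58 = 100
R = √100 = 10  ⇒  r_B = 10 − 3 = 7

rB=7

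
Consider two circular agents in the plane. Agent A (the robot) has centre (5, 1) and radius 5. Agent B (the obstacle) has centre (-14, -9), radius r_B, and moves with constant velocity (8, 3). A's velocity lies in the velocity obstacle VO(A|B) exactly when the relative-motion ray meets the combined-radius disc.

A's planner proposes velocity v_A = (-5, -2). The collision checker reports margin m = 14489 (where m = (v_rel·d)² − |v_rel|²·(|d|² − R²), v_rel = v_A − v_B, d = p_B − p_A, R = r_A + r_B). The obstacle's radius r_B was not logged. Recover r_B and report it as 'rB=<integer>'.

m = 14489
d = (-19, -10);  v_rel = (-13, -5),  |v_rel|² = 194
v_rel×d = (-13)·(-10) − (-5)·(-19) = 35
since m = R²·194 − 35²:  R² = (1225 + 14489) / 194 = 81
R = √81 = 9  ⇒  r_B = 9 − 5 = 4

rB=4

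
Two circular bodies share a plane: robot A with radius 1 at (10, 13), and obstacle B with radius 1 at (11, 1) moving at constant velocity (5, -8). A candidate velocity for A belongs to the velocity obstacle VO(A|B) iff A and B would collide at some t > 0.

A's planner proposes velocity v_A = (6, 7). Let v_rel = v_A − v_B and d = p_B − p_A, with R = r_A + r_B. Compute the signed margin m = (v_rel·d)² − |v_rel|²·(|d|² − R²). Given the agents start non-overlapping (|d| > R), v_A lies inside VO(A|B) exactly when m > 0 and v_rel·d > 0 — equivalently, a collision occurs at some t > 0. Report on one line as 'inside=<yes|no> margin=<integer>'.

d = (1, -12),  |d|² = 145;  R = 1+1 = 2,  c = 145−2² = 141
v_rel = (1, 15),  |v_rel|² = 226;  v_rel·d = (1)·(1) + (15)·(-12) = -179
226·t² + 358·t + 141 = 0  ⇒  m = (-179)² − 226·141 = 175
m = 175 > 0,  v_rel·d = -179 < 0  ⇒  outside

inside=no margin=175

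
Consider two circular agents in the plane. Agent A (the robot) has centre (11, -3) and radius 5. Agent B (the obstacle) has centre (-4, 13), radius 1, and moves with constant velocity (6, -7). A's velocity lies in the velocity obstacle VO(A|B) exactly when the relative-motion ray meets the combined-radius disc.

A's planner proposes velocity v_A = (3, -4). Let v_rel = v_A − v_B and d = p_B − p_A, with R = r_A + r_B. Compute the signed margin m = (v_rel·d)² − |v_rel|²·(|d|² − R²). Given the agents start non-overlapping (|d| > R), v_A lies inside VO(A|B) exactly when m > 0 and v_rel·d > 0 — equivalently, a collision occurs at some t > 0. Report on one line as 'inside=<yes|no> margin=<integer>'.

d = (-15, 16),  |d|² = 481;  R = 5+1 = 6,  c = 481−6² = 445
v_rel = (-3, 3),  |v_rel|² = 18;  v_rel·d = (-3)·(-15) + (3)·(16) = 93
18·t² − 186·t + 445 = 0  ⇒  m = 93² − 18·445 = 639
m = 639 > 0,  v_rel·d = 93 > 0  ⇒  inside

inside=yes margin=639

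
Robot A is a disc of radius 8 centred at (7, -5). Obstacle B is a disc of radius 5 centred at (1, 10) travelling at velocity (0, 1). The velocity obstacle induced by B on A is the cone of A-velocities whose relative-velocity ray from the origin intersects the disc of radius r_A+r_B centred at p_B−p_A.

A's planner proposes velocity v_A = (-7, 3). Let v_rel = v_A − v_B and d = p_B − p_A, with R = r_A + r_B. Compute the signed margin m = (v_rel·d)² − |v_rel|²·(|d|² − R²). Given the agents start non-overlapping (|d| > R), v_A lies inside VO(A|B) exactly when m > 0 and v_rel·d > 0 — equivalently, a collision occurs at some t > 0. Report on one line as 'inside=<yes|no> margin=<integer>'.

d = (-6, 15),  |d|² = 261;  R = 8+5 = 13,  c = 261−13² = 92
v_rel = (-7, 2),  |v_rel|² = 53;  v_rel·d = (-7)·(-6) + (2)·(15) = 72
53·t² − 144·t + 92 = 0  ⇒  m = 72² − 53·92 = 308
m = 308 > 0,  v_rel·d = 72 > 0  ⇒  inside

inside=yes margin=308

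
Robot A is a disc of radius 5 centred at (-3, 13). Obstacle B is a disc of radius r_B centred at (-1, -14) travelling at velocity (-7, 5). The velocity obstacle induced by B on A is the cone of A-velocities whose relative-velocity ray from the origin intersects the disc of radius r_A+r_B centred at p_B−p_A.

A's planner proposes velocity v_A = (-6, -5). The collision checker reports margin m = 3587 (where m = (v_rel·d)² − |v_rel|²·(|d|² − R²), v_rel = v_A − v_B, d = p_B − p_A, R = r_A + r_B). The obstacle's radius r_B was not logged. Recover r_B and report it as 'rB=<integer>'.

m = 3587
d = (2, -27);  v_rel = (1, -10),  |v_rel|² = 101
v_rel×d = (1)·(-27) − (-10)·(2) = -7
since m = R²·101 − (-7)²:  R² = (49 + 3587) / 101 = 36
R = √36 = 6  ⇒  r_B = 6 − 5 = 1

rB=1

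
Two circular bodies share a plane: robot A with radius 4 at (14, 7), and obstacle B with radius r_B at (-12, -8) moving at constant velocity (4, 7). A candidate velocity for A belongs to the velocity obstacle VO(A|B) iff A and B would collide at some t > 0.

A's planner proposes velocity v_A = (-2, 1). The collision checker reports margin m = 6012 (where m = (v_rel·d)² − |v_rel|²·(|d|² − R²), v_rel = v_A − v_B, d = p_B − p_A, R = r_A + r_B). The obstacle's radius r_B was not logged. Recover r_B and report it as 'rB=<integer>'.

m = 6012
d = (-26, -15);  v_rel = (-6, -6),  |v_rel|² = 72
v_rel×d = (-6)·(-15) − (-6)·(-26) = -66
since m = R²·72 − (-66)²:  R² = (4356 + 6012) / 72 = 144
R = √144 = 12  ⇒  r_B = 12 − 4 = 8

rB=8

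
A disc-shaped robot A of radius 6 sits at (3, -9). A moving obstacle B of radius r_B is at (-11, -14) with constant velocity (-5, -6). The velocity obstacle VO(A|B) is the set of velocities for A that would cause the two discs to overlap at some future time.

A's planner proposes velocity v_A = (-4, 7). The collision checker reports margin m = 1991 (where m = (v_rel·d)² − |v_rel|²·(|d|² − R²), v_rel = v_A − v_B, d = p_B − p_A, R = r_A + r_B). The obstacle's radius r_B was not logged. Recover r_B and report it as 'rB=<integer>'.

m = 1991
d = (-14, -5);  v_rel = (1, 13),  |v_rel|² = 170
v_rel×d = (1)·(-5) − (13)·(-14) = 177
since m = R²·170 − 177²:  R² = (31329 + 1991) / 170 = 196
R = √196 = 14  ⇒  r_B = 14 − 6 = 8

rB=8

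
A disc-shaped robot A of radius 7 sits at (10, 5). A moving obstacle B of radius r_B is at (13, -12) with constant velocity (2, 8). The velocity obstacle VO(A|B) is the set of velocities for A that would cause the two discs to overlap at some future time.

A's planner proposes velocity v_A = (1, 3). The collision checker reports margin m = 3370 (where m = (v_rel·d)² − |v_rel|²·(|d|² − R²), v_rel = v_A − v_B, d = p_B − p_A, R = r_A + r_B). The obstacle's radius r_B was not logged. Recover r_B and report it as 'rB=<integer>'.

m = 3370
d = (3, -17);  v_rel = (-1, -5),  |v_rel|² = 26
v_rel×d = (-1)·(-17) − (-5)·(3) = 32
since m = R²·26 − 32²:  R² = (1024 + 3370) / 26 = 169
R = √169 = 13  ⇒  r_B = 13 − 7 = 6

rB=6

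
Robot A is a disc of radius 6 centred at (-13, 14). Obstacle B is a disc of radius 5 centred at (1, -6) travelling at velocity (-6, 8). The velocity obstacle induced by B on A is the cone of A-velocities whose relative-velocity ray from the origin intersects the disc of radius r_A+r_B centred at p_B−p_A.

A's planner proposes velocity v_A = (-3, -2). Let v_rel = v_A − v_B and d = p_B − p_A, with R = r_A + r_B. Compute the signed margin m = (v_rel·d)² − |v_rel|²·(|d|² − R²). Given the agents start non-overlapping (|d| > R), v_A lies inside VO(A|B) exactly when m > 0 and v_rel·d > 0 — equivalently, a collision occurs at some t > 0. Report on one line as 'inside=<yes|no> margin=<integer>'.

d = (14, -20),  |d|² = 596;  R = 6+5 = 11,  c = 596−11² = 475
v_rel = (3, -10),  |v_rel|² = 109;  v_rel·d = (3)·(14) + (-10)·(-20) = 242
109·t² − 484·t + 475 = 0  ⇒  m = 242² − 109·475 = 6789
m = 6789 > 0,  v_rel·d = 242 > 0  ⇒  inside

inside=yes margin=6789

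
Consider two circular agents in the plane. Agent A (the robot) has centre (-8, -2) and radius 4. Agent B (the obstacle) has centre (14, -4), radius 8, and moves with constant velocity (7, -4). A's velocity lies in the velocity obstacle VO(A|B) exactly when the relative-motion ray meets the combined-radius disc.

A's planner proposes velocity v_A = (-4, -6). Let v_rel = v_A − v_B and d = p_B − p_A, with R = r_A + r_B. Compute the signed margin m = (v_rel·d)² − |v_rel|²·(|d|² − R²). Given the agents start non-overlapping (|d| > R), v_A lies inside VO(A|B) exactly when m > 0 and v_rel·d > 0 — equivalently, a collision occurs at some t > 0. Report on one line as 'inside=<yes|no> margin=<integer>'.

d = (22, -2),  |d|² = 488;  R = 4+8 = 12,  c = 488−12² = 344
v_rel = (-11, -2),  |v_rel|² = 125;  v_rel·d = (-11)·(22) + (-2)·(-2) = -238
125·t² + 476·t + 344 = 0  ⇒  m = (-238)² − 125·344 = 13644
m = 13644 > 0,  v_rel·d = -238 < 0  ⇒  outside

inside=no margin=13644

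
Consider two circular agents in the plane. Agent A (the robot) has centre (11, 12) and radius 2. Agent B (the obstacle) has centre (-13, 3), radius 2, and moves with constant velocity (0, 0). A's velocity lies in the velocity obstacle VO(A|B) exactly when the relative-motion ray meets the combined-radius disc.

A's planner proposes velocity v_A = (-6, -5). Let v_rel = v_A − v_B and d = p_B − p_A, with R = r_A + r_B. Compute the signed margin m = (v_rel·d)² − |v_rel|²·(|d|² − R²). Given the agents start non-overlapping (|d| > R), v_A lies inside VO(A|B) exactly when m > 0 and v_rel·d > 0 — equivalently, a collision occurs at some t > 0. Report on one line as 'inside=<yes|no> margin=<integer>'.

d = (-24, -9),  |d|² = 657;  R = 2+2 = 4,  c = 657−4² = 641
v_rel = (-6, -5),  |v_rel|² = 61;  v_rel·d = (-6)·(-24) + (-5)·(-9) = 189
61·t² − 378·t + 641 = 0  ⇒  m = 189² − 61·641 = -3380
m = -3380 < 0,  v_rel·d = 189 > 0  ⇒  outside

inside=no margin=-3380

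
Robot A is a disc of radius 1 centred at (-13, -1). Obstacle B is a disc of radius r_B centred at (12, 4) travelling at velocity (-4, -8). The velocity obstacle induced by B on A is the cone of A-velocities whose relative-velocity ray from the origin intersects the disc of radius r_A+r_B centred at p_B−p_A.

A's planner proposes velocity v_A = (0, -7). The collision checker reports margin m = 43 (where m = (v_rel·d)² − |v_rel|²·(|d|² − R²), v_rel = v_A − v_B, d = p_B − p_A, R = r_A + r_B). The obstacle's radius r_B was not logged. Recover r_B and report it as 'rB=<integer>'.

m = 43
d = (25, 5);  v_rel = (4, 1),  |v_rel|² = 17
v_rel×d = (4)·(5) − (1)·(25) = -5
since m = R²·17 − (-5)²:  R² = (25 + 43) / 17 = 4
R = √4 = 2  ⇒  r_B = 2 − 1 = 1

rB=1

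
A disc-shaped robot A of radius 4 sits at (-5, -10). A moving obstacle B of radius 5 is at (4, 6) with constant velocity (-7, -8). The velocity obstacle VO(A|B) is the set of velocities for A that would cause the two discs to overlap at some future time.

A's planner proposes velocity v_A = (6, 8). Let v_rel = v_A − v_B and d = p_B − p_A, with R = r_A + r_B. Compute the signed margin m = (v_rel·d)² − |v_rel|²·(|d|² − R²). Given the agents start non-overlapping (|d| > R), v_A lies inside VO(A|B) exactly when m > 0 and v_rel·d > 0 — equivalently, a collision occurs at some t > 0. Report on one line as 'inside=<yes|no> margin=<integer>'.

d = (9, 16),  |d|² = 337;  R = 4+5 = 9,  c = 337−9² = 256
v_rel = (13, 16),  |v_rel|² = 425;  v_rel·d = (13)·(9) + (16)·(16) = 373
425·t² − 746·t + 256 = 0  ⇒  m = 373² − 425·256 = 30329
m = 30329 > 0,  v_rel·d = 373 > 0  ⇒  inside

inside=yes margin=30329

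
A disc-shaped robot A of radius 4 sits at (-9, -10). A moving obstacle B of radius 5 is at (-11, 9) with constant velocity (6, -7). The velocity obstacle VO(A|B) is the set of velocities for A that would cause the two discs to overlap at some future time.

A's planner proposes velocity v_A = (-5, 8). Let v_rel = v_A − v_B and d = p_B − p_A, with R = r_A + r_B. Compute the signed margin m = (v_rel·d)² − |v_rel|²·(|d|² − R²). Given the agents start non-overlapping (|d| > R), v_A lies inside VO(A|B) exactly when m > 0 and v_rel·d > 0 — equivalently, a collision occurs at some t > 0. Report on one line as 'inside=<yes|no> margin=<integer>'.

d = (-2, 19),  |d|² = 365;  R = 4+5 = 9,  c = 365−9² = 284
v_rel = (-11, 15),  |v_rel|² = 346;  v_rel·d = (-11)·(-2) + (15)·(19) = 307
346·t² − 614·t + 284 = 0  ⇒  m = 307² − 346·284 = -4015
m = -4015 < 0,  v_rel·d = 307 > 0  ⇒  outside

inside=no margin=-4015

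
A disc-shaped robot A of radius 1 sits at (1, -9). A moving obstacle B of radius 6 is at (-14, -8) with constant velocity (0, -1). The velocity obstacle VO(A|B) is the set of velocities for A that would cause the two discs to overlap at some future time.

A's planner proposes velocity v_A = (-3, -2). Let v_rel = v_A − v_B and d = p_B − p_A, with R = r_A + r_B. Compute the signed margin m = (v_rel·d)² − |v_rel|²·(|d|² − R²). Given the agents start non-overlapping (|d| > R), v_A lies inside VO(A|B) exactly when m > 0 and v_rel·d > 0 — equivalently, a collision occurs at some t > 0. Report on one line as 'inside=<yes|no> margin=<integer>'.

d = (-15, 1),  |d|² = 226;  R = 1+6 = 7,  c = 226−7² = 177
v_rel = (-3, -1),  |v_rel|² = 10;  v_rel·d = (-3)·(-15) + (-1)·(1) = 44
10·t² − 88·t + 177 = 0  ⇒  m = 44² − 10·177 = 166
m = 166 > 0,  v_rel·d = 44 > 0  ⇒  inside

inside=yes margin=166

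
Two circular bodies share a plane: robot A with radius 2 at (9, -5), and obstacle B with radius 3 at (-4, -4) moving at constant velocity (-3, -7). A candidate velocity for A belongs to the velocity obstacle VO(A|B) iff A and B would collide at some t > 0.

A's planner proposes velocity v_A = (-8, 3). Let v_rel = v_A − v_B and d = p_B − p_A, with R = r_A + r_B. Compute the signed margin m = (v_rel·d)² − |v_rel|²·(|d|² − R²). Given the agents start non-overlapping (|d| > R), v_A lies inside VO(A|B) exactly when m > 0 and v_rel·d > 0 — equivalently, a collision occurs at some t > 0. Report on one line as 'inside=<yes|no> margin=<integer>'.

d = (-13, 1),  |d|² = 170;  R = 2+3 = 5,  c = 170−5² = 145
v_rel = (-5, 10),  |v_rel|² = 125;  v_rel·d = (-5)·(-13) + (10)·(1) = 75
125·t² − 150·t + 145 = 0  ⇒  m = 75² − 125·145 = -12500
m = -12500 < 0,  v_rel·d = 75 > 0  ⇒  outside

inside=no margin=-12500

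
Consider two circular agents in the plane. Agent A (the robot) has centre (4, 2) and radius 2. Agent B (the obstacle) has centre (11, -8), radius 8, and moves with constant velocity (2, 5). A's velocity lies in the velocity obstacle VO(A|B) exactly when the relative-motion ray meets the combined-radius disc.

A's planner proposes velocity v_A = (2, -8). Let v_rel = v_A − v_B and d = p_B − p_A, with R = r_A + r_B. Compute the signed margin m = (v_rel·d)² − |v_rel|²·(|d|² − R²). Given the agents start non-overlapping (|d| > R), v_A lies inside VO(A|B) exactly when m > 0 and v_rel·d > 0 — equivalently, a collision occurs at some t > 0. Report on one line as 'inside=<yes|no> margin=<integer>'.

d = (7, -10),  |d|² = 149;  R = 2+8 = 10,  c = 149−10² = 49
v_rel = (0, -13),  |v_rel|² = 169;  v_rel·d = (0)·(7) + (-13)·(-10) = 130
169·t² − 260·t + 49 = 0  ⇒  m = 130² − 169·49 = 8619
m = 8619 > 0,  v_rel·d = 130 > 0  ⇒  inside

inside=yes margin=8619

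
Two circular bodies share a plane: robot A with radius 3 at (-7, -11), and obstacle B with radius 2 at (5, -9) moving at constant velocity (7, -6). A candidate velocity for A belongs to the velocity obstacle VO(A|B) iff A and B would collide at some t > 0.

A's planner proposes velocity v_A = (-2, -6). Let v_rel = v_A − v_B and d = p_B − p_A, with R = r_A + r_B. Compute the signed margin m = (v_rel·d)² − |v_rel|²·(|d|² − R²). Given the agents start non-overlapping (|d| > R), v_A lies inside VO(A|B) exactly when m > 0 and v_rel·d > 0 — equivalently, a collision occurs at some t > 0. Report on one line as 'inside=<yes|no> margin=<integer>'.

d = (12, 2),  |d|² = 148;  R = 3+2 = 5,  c = 148−5² = 123
v_rel = (-9, 0),  |v_rel|² = 81;  v_rel·d = (-9)·(12) + (0)·(2) = -108
81·t² + 216·t + 123 = 0  ⇒  m = (-108)² − 81·123 = 1701
m = 1701 > 0,  v_rel·d = -108 < 0  ⇒  outside

inside=no margin=1701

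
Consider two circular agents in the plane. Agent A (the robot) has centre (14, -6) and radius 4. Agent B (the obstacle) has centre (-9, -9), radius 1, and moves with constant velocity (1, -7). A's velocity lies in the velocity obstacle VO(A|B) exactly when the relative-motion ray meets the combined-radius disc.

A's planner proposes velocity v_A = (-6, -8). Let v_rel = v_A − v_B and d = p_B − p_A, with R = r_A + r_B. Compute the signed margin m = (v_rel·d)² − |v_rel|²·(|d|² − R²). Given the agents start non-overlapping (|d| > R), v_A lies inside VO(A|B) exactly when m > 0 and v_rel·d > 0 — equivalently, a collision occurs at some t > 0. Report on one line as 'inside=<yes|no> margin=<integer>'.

d = (-23, -3),  |d|² = 538;  R = 4+1 = 5,  c = 538−5² = 513
v_rel = (-7, -1),  |v_rel|² = 50;  v_rel·d = (-7)·(-23) + (-1)·(-3) = 164
50·t² − 328·t + 513 = 0  ⇒  m = 164² − 50·513 = 1246
m = 1246 > 0,  v_rel·d = 164 > 0  ⇒  inside

inside=yes margin=1246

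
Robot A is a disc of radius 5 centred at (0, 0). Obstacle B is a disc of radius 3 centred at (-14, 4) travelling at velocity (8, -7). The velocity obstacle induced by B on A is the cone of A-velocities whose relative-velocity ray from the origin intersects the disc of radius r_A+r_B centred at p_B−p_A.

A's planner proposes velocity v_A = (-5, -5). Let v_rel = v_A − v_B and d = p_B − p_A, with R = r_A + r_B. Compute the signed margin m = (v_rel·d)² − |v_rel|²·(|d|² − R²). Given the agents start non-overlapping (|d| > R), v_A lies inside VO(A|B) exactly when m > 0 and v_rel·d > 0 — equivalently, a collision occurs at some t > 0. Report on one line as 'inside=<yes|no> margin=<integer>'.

d = (-14, 4),  |d|² = 212;  R = 5+3 = 8,  c = 212−8² = 148
v_rel = (-13, 2),  |v_rel|² = 173;  v_rel·d = (-13)·(-14) + (2)·(4) = 190
173·t² − 380·t + 148 = 0  ⇒  m = 190² − 173·148 = 10496
m = 10496 > 0,  v_rel·d = 190 > 0  ⇒  inside

inside=yes margin=10496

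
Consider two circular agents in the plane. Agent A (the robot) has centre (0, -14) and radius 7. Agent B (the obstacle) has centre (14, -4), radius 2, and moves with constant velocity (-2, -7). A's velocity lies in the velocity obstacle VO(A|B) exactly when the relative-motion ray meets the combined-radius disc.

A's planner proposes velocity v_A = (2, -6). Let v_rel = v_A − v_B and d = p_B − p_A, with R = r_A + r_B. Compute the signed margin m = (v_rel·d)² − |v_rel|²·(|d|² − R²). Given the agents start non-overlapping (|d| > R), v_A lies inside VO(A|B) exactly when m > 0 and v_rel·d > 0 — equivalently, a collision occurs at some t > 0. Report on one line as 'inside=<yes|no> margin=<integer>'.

d = (14, 10),  |d|² = 296;  R = 7+2 = 9,  c = 296−9² = 215
v_rel = (4, 1),  |v_rel|² = 17;  v_rel·d = (4)·(14) + (1)·(10) = 66
17·t² − 132·t + 215 = 0  ⇒  m = 66² − 17·215 = 701
m = 701 > 0,  v_rel·d = 66 > 0  ⇒  inside

inside=yes margin=701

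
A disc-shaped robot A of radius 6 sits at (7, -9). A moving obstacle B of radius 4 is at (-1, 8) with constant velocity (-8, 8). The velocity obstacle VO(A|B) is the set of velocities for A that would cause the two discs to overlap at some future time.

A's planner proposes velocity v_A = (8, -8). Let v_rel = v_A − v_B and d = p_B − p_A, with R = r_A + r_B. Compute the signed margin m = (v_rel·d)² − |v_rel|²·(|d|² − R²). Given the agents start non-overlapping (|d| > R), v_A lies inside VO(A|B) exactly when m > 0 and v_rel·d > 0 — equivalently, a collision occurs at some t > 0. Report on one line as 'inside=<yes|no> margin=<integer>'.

d = (-8, 17),  |d|² = 353;  R = 6+4 = 10,  c = 353−10² = 253
v_rel = (16, -16),  |v_rel|² = 512;  v_rel·d = (16)·(-8) + (-16)·(17) = -400
512·t² + 800·t + 253 = 0  ⇒  m = (-400)² − 512·253 = 30464
m = 30464 > 0,  v_rel·d = -400 < 0  ⇒  outside

inside=no margin=30464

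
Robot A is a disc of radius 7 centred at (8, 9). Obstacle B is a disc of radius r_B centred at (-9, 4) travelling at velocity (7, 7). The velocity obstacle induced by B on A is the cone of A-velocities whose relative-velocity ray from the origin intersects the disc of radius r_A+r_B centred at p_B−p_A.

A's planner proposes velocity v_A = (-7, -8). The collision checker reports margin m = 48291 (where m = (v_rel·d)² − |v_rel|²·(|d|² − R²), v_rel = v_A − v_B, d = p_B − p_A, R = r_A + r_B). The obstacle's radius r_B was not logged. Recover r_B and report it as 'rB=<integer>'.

m = 48291
d = (-17, -5);  v_rel = (-14, -15),  |v_rel|² = 421
v_rel×d = (-14)·(-5) − (-15)·(-17) = -185
since m = R²·421 − (-185)²:  R² = (34225 + 48291) / 421 = 196
R = √196 = 14  ⇒  r_B = 14 − 7 = 7

rB=7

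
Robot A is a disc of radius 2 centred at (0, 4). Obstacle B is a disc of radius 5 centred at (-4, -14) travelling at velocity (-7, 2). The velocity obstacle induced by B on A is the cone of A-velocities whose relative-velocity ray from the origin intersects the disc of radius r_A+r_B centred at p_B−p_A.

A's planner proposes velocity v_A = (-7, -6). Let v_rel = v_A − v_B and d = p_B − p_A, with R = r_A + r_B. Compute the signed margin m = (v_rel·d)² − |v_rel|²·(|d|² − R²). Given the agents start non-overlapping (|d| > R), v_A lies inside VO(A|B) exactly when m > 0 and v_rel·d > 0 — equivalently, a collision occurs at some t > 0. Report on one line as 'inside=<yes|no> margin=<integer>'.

d = (-4, -18),  |d|² = 340;  R = 2+5 = 7,  c = 340−7² = 291
v_rel = (0, -8),  |v_rel|² = 64;  v_rel·d = (0)·(-4) + (-8)·(-18) = 144
64·t² − 288·t + 291 = 0  ⇒  m = 144² − 64·291 = 2112
m = 2112 > 0,  v_rel·d = 144 > 0  ⇒  inside

inside=yes margin=2112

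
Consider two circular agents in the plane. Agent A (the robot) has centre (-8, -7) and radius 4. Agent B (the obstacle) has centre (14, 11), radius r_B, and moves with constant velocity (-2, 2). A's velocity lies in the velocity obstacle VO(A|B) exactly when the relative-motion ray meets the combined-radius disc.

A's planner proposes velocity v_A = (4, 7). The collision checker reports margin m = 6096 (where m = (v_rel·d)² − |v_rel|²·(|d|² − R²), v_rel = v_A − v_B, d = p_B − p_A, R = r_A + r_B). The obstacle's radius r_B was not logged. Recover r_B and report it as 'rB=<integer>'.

m = 6096
d = (22, 18);  v_rel = (6, 5),  |v_rel|² = 61
v_rel×d = (6)·(18) − (5)·(22) = -2
since m = R²·61 − (-2)²:  R² = (4 + 6096) / 61 = 100
R = √100 = 10  ⇒  r_B = 10 − 4 = 6

rB=6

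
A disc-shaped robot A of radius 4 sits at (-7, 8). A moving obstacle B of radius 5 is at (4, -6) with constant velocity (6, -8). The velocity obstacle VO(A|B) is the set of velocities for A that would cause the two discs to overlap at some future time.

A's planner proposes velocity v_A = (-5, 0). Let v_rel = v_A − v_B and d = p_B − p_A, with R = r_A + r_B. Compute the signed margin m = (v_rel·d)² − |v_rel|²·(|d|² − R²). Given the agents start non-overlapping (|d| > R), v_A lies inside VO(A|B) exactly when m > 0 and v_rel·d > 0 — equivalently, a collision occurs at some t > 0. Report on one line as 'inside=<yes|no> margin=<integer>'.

d = (11, -14),  |d|² = 317;  R = 4+5 = 9,  c = 317−9² = 236
v_rel = (-11, 8),  |v_rel|² = 185;  v_rel·d = (-11)·(11) + (8)·(-14) = -233
185·t² + 466·t + 236 = 0  ⇒  m = (-233)² − 185·236 = 10629
m = 10629 > 0,  v_rel·d = -233 < 0  ⇒  outside

inside=no margin=10629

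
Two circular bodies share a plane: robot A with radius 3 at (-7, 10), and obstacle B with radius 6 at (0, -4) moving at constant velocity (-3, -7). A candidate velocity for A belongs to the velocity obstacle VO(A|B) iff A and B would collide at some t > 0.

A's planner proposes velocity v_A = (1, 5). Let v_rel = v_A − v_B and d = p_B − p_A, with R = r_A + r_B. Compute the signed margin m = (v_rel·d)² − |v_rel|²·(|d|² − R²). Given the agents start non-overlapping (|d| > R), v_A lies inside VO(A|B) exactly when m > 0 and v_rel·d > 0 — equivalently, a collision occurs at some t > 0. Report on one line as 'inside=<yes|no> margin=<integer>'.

d = (7, -14),  |d|² = 245;  R = 3+6 = 9,  c = 245−9² = 164
v_rel = (4, 12),  |v_rel|² = 160;  v_rel·d = (4)·(7) + (12)·(-14) = -140
160·t² + 280·t + 164 = 0  ⇒  m = (-140)² − 160·164 = -6640
m = -6640 < 0,  v_rel·d = -140 < 0  ⇒  outside

inside=no margin=-6640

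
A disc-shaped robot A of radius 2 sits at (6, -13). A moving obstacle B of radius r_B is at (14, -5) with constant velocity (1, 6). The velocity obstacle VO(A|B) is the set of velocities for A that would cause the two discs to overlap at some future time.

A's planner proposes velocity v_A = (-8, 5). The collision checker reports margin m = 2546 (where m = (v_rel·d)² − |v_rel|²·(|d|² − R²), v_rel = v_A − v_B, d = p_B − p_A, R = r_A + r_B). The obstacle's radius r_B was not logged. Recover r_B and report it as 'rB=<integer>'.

m = 2546
d = (8, 8);  v_rel = (-9, -1),  |v_rel|² = 82
v_rel×d = (-9)·(8) − (-1)·(8) = -64
since m = R²·82 − (-64)²:  R² = (4096 + 2546) / 82 = 81
R = √81 = 9  ⇒  r_B = 9 − 2 = 7

rB=7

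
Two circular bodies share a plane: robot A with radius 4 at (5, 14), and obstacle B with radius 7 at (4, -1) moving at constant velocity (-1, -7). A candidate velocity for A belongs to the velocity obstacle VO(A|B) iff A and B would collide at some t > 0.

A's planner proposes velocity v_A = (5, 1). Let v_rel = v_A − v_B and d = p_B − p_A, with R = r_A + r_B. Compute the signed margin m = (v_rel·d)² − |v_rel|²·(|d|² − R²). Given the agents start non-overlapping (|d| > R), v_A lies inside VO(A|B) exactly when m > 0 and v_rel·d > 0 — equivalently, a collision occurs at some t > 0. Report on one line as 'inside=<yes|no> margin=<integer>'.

d = (-1, -15),  |d|² = 226;  R = 4+7 = 11,  c = 226−11² = 105
v_rel = (6, 8),  |v_rel|² = 100;  v_rel·d = (6)·(-1) + (8)·(-15) = -126
100·t² + 252·t + 105 = 0  ⇒  m = (-126)² − 100·105 = 5376
m = 5376 > 0,  v_rel·d = -126 < 0  ⇒  outside

inside=no margin=5376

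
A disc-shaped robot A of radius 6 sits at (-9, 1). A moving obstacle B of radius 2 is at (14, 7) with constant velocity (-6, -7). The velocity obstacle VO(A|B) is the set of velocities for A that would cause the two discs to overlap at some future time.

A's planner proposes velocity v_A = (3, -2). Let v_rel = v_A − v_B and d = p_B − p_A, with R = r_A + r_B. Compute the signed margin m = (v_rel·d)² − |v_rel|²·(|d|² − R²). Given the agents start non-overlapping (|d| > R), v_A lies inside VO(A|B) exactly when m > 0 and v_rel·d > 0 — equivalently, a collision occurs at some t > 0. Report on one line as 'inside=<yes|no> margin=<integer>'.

d = (23, 6),  |d|² = 565;  R = 6+2 = 8,  c = 565−8² = 501
v_rel = (9, 5),  |v_rel|² = 106;  v_rel·d = (9)·(23) + (5)·(6) = 237
106·t² − 474·t + 501 = 0  ⇒  m = 237² − 106·501 = 3063
m = 3063 > 0,  v_rel·d = 237 > 0  ⇒  inside

inside=yes margin=3063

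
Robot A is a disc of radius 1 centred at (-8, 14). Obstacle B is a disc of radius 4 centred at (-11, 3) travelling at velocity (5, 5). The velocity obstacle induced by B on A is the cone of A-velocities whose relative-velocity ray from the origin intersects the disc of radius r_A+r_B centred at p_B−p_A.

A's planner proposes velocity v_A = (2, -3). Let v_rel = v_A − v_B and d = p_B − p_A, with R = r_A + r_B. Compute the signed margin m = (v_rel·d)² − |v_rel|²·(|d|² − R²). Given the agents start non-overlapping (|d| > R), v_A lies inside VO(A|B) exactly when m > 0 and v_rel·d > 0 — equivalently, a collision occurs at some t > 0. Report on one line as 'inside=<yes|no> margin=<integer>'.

d = (-3, -11),  |d|² = 130;  R = 1+4 = 5,  c = 130−5² = 105
v_rel = (-3, -8),  |v_rel|² = 73;  v_rel·d = (-3)·(-3) + (-8)·(-11) = 97
73·t² − 194·t + 105 = 0  ⇒  m = 97² − 73·105 = 1744
m = 1744 > 0,  v_rel·d = 97 > 0  ⇒  inside

inside=yes margin=1744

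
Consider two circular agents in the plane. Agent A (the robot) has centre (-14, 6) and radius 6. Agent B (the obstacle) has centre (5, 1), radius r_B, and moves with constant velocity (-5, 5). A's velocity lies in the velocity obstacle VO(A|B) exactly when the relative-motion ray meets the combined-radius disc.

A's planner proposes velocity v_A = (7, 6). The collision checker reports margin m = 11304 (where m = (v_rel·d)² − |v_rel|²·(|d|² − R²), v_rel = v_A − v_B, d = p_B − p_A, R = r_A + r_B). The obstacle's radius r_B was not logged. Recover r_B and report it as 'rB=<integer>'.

m = 11304
d = (19, -5);  v_rel = (12, 1),  |v_rel|² = 145
v_rel×d = (12)·(-5) − (1)·(19) = -79
since m = R²·145 − (-79)²:  R² = (6241 + 11304) / 145 = 121
R = √121 = 11  ⇒  r_B = 11 − 6 = 5

rB=5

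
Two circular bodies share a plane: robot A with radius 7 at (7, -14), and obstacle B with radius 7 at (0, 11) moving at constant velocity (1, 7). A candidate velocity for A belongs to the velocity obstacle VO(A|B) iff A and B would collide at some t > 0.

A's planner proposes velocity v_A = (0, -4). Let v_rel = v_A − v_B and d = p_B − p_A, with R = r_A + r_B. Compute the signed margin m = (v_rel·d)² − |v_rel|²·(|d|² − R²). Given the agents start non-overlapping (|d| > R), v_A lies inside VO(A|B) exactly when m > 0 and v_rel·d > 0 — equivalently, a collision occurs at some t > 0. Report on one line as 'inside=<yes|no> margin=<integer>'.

d = (-7, 25),  |d|² = 674;  R = 7+7 = 14,  c = 674−14² = 478
v_rel = (-1, -11),  |v_rel|² = 122;  v_rel·d = (-1)·(-7) + (-11)·(25) = -268
122·t² + 536·t + 478 = 0  ⇒  m = (-268)² − 122·478 = 13508
m = 13508 > 0,  v_rel·d = -268 < 0  ⇒  outside

inside=no margin=13508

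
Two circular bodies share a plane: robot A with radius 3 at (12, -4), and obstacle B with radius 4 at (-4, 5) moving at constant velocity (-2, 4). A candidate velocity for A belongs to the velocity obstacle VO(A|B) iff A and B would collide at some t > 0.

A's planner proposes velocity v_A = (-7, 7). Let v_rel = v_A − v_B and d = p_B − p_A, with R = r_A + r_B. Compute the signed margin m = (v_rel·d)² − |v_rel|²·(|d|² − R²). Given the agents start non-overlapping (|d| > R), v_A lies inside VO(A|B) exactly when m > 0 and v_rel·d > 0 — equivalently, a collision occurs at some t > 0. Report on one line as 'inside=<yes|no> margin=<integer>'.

d = (-16, 9),  |d|² = 337;  R = 3+4 = 7,  c = 337−7² = 288
v_rel = (-5, 3),  |v_rel|² = 34;  v_rel·d = (-5)·(-16) + (3)·(9) = 107
34·t² − 214·t + 288 = 0  ⇒  m = 107² − 34·288 = 1657
m = 1657 > 0,  v_rel·d = 107 > 0  ⇒  inside

inside=yes margin=1657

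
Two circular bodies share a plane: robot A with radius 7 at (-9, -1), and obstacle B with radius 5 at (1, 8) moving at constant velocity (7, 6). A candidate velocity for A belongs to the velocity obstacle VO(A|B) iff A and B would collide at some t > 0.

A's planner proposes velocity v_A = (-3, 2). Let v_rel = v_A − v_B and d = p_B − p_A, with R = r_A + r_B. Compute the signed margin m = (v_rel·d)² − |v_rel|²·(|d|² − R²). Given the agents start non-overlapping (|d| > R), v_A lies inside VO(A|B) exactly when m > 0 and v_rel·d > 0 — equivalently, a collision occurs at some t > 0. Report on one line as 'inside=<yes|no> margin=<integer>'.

d = (10, 9),  |d|² = 181;  R = 7+5 = 12,  c = 181−12² = 37
v_rel = (-10, -4),  |v_rel|² = 116;  v_rel·d = (-10)·(10) + (-4)·(9) = -136
116·t² + 272·t + 37 = 0  ⇒  m = (-136)² − 116·37 = 14204
m = 14204 > 0,  v_rel·d = -136 < 0  ⇒  outside

inside=no margin=14204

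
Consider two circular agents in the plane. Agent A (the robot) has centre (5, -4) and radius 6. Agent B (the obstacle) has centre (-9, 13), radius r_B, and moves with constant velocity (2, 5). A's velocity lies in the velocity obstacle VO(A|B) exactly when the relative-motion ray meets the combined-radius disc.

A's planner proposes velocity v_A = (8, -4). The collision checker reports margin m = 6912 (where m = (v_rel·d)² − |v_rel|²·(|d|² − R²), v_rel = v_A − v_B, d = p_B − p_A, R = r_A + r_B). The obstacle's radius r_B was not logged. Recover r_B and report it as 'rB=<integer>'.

m = 6912
d = (-14, 17);  v_rel = (6, -9),  |v_rel|² = 117
v_rel×d = (6)·(17) − (-9)·(-14) = -24
since m = R²·117 − (-24)²:  R² = (576 + 6912) / 117 = 64
R = √64 = 8  ⇒  r_B = 8 − 6 = 2

rB=2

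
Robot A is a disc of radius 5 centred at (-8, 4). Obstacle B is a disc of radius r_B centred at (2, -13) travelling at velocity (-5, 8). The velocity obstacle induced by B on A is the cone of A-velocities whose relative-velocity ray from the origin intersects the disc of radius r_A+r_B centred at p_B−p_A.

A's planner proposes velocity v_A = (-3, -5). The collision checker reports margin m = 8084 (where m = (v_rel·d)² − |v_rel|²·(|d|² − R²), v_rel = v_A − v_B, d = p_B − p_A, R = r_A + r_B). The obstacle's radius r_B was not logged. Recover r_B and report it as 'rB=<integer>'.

m = 8084
d = (10, -17);  v_rel = (2, -13),  |v_rel|² = 173
v_rel×d = (2)·(-17) − (-13)·(10) = 96
since m = R²·173 − 96²:  R² = (9216 + 8084) / 173 = 100
R = √100 = 10  ⇒  r_B = 10 − 5 = 5

rB=5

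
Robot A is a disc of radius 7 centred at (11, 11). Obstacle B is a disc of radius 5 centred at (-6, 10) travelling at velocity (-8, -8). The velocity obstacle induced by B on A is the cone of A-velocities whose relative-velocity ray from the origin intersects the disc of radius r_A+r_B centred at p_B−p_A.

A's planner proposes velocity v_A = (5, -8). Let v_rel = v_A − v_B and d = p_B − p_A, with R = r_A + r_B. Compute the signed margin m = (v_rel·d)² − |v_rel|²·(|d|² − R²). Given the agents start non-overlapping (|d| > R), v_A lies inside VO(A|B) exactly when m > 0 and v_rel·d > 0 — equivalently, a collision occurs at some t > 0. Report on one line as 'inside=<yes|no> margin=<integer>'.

d = (-17, -1),  |d|² = 290;  R = 7+5 = 12,  c = 290−12² = 146
v_rel = (13, 0),  |v_rel|² = 169;  v_rel·d = (13)·(-17) + (0)·(-1) = -221
169·t² + 442·t + 146 = 0  ⇒  m = (-221)² − 169·146 = 24167
m = 24167 > 0,  v_rel·d = -221 < 0  ⇒  outside

inside=no margin=24167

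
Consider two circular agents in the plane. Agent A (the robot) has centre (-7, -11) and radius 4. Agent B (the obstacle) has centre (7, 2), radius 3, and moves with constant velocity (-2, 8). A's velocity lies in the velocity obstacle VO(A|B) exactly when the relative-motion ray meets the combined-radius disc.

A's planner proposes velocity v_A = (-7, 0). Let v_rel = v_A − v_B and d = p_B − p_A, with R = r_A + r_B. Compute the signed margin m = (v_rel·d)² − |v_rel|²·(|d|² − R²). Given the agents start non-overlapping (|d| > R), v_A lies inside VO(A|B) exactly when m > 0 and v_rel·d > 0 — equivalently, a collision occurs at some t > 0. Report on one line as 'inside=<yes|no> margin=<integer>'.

d = (14, 13),  |d|² = 365;  R = 4+3 = 7,  c = 365−7² = 316
v_rel = (-5, -8),  |v_rel|² = 89;  v_rel·d = (-5)·(14) + (-8)·(13) = -174
89·t² + 348·t + 316 = 0  ⇒  m = (-174)² − 89·316 = 2152
m = 2152 > 0,  v_rel·d = -174 < 0  ⇒  outside

inside=no margin=2152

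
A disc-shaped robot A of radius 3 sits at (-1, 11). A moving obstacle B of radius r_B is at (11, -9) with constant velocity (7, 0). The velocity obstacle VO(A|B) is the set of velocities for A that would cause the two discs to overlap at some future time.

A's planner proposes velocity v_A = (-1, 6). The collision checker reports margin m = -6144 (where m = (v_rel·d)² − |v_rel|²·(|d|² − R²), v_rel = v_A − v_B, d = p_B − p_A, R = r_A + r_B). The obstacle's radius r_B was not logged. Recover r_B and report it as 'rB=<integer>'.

m = -6144
d = (12, -20);  v_rel = (-8, 6),  |v_rel|² = 100
v_rel×d = (-8)·(-20) − (6)·(12) = 88
since m = R²·100 − 88²:  R² = (7744 + -6144) / 100 = 16
R = √16 = 4  ⇒  r_B = 4 − 3 = 1

rB=1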